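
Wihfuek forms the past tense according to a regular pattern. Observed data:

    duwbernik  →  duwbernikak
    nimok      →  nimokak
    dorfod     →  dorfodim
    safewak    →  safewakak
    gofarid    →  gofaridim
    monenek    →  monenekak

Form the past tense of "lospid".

"lospid" ends in -d. The stems ending in -d (gofarid → gofaridim, dorfod → dorfodim) add -im.
The other pattern: stems ending in -k add -ak.
So lospid → lospidim.

lospidim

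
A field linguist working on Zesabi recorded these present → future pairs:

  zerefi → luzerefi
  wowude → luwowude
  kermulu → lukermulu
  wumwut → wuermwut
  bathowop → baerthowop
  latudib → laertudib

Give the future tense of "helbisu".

"helbisu" ends in a vowel. The stems ending in a vowel (zerefi → luzerefi, wowude → luwowude, kermulu → lukermulu) add the prefix lu-.
So helbisu → luhelbisu.

luhelbisu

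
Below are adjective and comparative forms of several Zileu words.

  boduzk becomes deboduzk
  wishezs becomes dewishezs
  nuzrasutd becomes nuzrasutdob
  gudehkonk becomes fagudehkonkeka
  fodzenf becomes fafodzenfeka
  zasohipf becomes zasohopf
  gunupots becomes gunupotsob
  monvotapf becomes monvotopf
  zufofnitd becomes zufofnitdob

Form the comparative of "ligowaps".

ligowops

gunupots and wishezs both end in -s yet inflect differently (gunupotsob, dewishezs), so the final letter is not what conditions the rule; the second-to-last letter is.
"ligowaps" has second-to-last letter 'p'. The stems whose second-to-last letter is 'p' (zasohipf → zasohopf, monvotapf → monvotopf) change the last vowel to 'o'.
The other patterns: stems whose second-to-last letter is 't' add -ob; stems whose second-to-last letter is 'z' add the prefix de-; stems whose second-to-last letter is 'n' add fa- … -eka around the stem.
So ligowaps → ligowops.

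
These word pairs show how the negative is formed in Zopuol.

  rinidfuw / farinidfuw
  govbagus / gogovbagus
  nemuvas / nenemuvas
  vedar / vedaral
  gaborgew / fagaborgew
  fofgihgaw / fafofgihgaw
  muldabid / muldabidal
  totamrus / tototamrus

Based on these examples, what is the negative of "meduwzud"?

fofgihgaw and nemuvas both have last vowel 'a' yet inflect differently (fafofgihgaw, nenemuvas), so the last vowel is not what conditions the rule; the final letter is.
"meduwzud" ends in -d. The one such stem in the data (muldabid → muldabidal) adds -al, so the same rule applies.
The other patterns: stems ending in -w add the prefix fa-; stems ending in -s repeat the first consonant+vowel as a prefix.
So meduwzud → meduwzudal.

meduwzudal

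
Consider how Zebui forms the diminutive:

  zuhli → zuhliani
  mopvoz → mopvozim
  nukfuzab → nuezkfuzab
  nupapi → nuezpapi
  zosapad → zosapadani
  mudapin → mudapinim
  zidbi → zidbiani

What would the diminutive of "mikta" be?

miktaim

nupapi and zuhli both end in -i yet inflect differently (nuezpapi, zuhliani), so the final letter is not what conditions the rule; the first letter is.
"mikta" begins with m-. The stems beginning with m- (mopvoz → mopvozim, mudapin → mudapinim) add -im.
So mikta → miktaim.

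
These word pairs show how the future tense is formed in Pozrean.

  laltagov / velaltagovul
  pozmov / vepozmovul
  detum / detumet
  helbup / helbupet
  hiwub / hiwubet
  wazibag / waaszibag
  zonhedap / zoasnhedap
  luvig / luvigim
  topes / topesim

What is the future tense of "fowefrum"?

helbup and zonhedap both end in -p yet inflect differently (helbupet, zoasnhedap), so the final letter is not what conditions the rule; the last vowel is.
"fowefrum" has last vowel 'u'. The stems whose last vowel is 'u' (detum → detumet, helbup → helbupet, hiwub → hiwubet) add -et.
The other patterns: stems whose last vowel is 'o' add ve- … -ul around the stem; stems whose last vowel is 'a' insert -as- after the first vowel; stems whose last vowel is 'e' or 'i' add -im.
So fowefrum → fowefrumet.

fowefrumet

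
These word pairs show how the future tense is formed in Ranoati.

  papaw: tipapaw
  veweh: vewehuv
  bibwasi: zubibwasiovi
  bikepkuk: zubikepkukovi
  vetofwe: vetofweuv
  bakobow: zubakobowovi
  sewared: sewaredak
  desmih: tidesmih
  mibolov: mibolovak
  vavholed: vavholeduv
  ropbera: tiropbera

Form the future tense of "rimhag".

"rimhag" begins with r-. The one such stem in the data (ropbera → tiropbera) adds the prefix ti-, so the same rule applies.
The other patterns: stems beginning with v- add -uv; stems beginning with b- add zu- … -ovi around the stem; stems beginning with m- or s- add -ak.
So rimhag → tirimhag.

tirimhag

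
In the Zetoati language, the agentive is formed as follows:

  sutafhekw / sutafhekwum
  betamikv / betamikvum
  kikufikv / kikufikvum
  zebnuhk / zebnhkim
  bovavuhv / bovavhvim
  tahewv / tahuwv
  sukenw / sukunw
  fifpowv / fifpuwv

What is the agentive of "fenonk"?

"fenonk" has second-to-last letter 'n'. The one such stem in the data (sukenw → sukunw) changes the last vowel to 'u' (as do tahewv, fifpowv), so the same rule applies.
So fenonk → fenunk.

fenunk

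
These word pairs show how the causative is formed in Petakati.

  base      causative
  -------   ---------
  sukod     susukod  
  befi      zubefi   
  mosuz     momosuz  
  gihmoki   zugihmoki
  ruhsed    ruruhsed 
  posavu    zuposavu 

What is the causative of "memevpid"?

mememevpid

posavu and mosuz both have last vowel 'u' yet inflect differently (zuposavu, momosuz), so the last vowel is not what conditions the rule; whether the stem ends in a vowel or a consonant is.
"memevpid" ends in a consonant. The stems ending in a consonant (sukod → susukod, mosuz → momosuz, ruhsed → ruruhsed) repeat the first consonant+vowel as a prefix.
The other pattern: stems ending in a vowel add the prefix zu-.
So memevpid → mememevpid.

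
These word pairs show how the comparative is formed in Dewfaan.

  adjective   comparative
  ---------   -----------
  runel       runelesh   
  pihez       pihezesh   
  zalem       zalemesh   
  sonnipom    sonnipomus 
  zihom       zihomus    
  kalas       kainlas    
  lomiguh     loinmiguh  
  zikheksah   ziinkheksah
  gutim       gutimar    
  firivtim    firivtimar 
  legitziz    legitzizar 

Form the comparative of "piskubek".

piskubekesh

zalem and sonnipom both end in -m yet inflect differently (zalemesh, sonnipomus), so the final letter is not what conditions the rule; the last vowel is.
"piskubek" has last vowel 'e'. The stems whose last vowel is 'e' (runel → runelesh, pihez → pihezesh, zalem → zalemesh) add -esh.
So piskubek → piskubekesh.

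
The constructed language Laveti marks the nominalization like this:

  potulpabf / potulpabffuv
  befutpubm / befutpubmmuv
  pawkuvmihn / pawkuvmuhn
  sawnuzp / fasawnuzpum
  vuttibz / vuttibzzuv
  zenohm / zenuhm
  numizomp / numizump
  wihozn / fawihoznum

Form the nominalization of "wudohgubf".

"wudohgubf" has second-to-last letter 'b'. The stems whose second-to-last letter is 'b' (potulpabf → potulpabffuv, befutpubm → befutpubmmuv, vuttibz → vuttibzzuv) double the final consonant and add -uv.
So wudohgubf → wudohgubffuv.

wudohgubffuv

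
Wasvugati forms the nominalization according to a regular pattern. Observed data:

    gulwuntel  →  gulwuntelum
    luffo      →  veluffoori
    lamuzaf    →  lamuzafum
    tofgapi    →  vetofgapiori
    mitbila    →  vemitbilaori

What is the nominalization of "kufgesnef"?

kufgesnefum

mitbila and lamuzaf both have last vowel 'a' yet inflect differently (vemitbilaori, lamuzafum), so the last vowel is not what conditions the rule; whether the stem ends in a vowel or a consonant is.
"kufgesnef" ends in a consonant. The stems ending in a consonant (gulwuntel → gulwuntelum, lamuzaf → lamuzafum) add -um.
The other pattern: stems ending in a vowel add ve- … -ori around the stem.
So kufgesnef → kufgesnefum.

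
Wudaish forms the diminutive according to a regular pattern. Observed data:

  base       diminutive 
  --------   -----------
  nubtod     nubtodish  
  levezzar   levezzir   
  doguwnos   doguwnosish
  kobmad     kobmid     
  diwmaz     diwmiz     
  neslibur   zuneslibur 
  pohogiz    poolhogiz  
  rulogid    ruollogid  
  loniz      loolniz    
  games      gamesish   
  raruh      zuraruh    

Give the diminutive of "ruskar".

nubtod and rulogid both end in -d yet inflect differently (nubtodish, ruollogid), so the final letter is not what conditions the rule; the last vowel is.
"ruskar" has last vowel 'a'. The stems whose last vowel is 'a' (diwmaz → diwmiz, kobmad → kobmid, levezzar → levezzir) change the last vowel to 'i'.
The other patterns: stems whose last vowel is 'u' add the prefix zu-; stems whose last vowel is 'e' or 'o' add -ish; stems whose last vowel is 'i' insert -ol- after the first vowel.
So ruskar → ruskir.

ruskir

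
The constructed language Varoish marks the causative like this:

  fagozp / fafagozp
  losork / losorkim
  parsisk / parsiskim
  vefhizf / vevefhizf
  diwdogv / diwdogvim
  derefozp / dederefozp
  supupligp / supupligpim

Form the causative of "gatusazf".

gagatusazf

"gatusazf" has second-to-last letter 'z'. The stems whose second-to-last letter is 'z' (derefozp → dederefozp, fagozp → fafagozp, vefhizf → vevefhizf) repeat the first consonant+vowel as a prefix.
So gatusazf → gagatusazf.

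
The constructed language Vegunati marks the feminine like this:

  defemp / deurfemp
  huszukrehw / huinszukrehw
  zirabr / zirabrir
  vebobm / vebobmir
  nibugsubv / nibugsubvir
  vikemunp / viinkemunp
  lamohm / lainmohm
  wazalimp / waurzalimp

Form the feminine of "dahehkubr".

dahehkubrir

vebobm and lamohm both end in -m yet inflect differently (vebobmir, lainmohm), so the final letter is not what conditions the rule; the second-to-last letter is.
"dahehkubr" has second-to-last letter 'b'. The stems whose second-to-last letter is 'b' (nibugsubv → nibugsubvir, zirabr → zirabrir, vebobm → vebobmir) add -ir.
The other patterns: stems whose second-to-last letter is 'm' insert -ur- after the first vowel; stems whose second-to-last letter is 'h' or 'n' insert -in- after the first vowel.
So dahehkubr → dahehkubrir.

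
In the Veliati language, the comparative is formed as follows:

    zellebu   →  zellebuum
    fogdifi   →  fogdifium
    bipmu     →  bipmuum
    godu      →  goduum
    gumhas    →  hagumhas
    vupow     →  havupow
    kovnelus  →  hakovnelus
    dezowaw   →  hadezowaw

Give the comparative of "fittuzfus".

"fittuzfus" ends in a consonant. The stems ending in a consonant (gumhas → hagumhas, vupow → havupow, kovnelus → hakovnelus) add the prefix ha-.
So fittuzfus → hafittuzfus.

hafittuzfus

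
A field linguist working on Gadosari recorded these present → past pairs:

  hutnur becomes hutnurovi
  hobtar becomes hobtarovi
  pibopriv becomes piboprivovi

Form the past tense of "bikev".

Every pair shown (hutnur → hutnurovi, hobtar → hobtarovi, pibopriv → piboprivovi) follows the same rule: add -ovi.
So bikev → bikevovi.

bikevovi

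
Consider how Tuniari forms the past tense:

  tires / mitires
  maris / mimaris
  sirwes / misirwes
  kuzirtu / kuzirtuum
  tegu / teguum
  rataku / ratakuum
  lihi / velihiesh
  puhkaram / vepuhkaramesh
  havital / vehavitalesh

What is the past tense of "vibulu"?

"vibulu" ends in -u. The stems ending in -u (kuzirtu → kuzirtuum, tegu → teguum, rataku → ratakuum) add -um.
So vibulu → vibuluum.

vibuluum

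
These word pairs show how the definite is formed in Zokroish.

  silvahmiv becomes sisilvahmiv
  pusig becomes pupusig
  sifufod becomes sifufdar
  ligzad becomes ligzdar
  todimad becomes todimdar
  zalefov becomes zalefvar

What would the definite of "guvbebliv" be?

guguvbebliv

silvahmiv and zalefov both end in -v yet inflect differently (sisilvahmiv, zalefvar), so the final letter is not what conditions the rule; the last vowel is.
"guvbebliv" has last vowel 'i'. The stems whose last vowel is 'i' (silvahmiv → sisilvahmiv, pusig → pupusig) repeat the first consonant+vowel as a prefix.
The other pattern: stems whose last vowel is 'a' or 'o' delete the last vowel and add -ar.
So guvbebliv → guguvbebliv.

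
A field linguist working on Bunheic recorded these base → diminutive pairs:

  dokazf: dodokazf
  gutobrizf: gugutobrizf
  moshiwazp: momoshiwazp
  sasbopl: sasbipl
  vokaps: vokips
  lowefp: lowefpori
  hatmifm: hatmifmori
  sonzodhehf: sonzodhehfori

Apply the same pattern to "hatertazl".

hahatertazl

moshiwazp and lowefp both end in -p yet inflect differently (momoshiwazp, lowefpori), so the final letter is not what conditions the rule; the second-to-last letter is.
"hatertazl" has second-to-last letter 'z'. The stems whose second-to-last letter is 'z' (dokazf → dodokazf, gutobrizf → gugutobrizf, moshiwazp → momoshiwazp) repeat the first consonant+vowel as a prefix.
So hatertazl → hahatertazl.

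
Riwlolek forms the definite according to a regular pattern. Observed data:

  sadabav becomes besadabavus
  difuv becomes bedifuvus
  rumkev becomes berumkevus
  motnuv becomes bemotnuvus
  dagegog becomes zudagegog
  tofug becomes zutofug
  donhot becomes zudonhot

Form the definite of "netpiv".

benetpivus

difuv and tofug both have last vowel 'u' yet inflect differently (bedifuvus, zutofug), so the last vowel is not what conditions the rule; the final letter is.
"netpiv" ends in -v. The stems ending in -v (sadabav → besadabavus, difuv → bedifuvus, rumkev → berumkevus) add be- … -us around the stem.
The other pattern: stems ending in -g or -t add the prefix zu-.
So netpiv → benetpivus.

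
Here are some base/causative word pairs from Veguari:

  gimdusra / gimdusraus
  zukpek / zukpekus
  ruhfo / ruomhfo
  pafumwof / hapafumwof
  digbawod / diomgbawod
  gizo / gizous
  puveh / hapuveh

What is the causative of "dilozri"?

ruhfo and gizo both end in -o yet inflect differently (ruomhfo, gizous), so the final letter is not what conditions the rule; the first letter is.
"dilozri" begins with d-. The one such stem in the data (digbawod → diomgbawod) inserts -om- after the first vowel (as does ruhfo), so the same rule applies.
The other patterns: stems beginning with p- add the prefix ha-; stems beginning with g- or z- add -us.
So dilozri → diomlozri.

diomlozri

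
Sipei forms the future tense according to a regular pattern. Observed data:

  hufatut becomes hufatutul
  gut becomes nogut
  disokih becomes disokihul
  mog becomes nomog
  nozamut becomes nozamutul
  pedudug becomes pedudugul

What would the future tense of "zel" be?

nozel

"zel" has 1 vowel. The stems with 1 vowel (gut → nogut, mog → nomog) add the prefix no-.
So zel → nozel.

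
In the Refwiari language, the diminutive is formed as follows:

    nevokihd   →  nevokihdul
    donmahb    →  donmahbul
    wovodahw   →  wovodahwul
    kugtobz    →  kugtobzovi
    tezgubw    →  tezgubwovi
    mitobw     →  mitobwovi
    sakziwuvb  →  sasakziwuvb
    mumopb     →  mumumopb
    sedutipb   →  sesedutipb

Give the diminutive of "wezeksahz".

wovodahw and tezgubw both end in -w yet inflect differently (wovodahwul, tezgubwovi), so the final letter is not what conditions the rule; the second-to-last letter is.
"wezeksahz" has second-to-last letter 'h'. The stems whose second-to-last letter is 'h' (nevokihd → nevokihdul, donmahb → donmahbul, wovodahw → wovodahwul) add -ul.
So wezeksahz → wezeksahzul.

wezeksahzul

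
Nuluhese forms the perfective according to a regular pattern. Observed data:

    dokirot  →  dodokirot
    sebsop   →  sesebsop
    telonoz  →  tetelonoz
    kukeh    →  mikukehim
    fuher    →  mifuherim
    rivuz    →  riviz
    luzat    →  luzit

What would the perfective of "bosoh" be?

telonoz and rivuz both end in -z yet inflect differently (tetelonoz, riviz), so the final letter is not what conditions the rule; the last vowel is.
"bosoh" has last vowel 'o'. The stems whose last vowel is 'o' (dokirot → dodokirot, sebsop → sesebsop, telonoz → tetelonoz) repeat the first consonant+vowel as a prefix.
So bosoh → bobosoh.

bobosoh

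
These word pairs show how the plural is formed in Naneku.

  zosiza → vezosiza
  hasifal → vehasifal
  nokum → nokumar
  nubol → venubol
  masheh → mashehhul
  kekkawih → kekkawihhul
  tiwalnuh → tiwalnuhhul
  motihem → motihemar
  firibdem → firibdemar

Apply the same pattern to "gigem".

gigemar

"gigem" ends in -m. The stems ending in -m (nokum → nokumar, firibdem → firibdemar, motihem → motihemar) add -ar.
The other patterns: stems ending in -h double the final consonant and add -ul; stems ending in -a or -l add the prefix ve-.
So gigem → gigemar.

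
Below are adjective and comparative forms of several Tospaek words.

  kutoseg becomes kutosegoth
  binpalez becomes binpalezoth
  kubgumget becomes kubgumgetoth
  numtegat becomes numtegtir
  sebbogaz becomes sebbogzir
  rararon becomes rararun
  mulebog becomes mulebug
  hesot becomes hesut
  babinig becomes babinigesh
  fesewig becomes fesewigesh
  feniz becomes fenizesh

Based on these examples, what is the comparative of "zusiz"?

zusizesh

kubgumget and numtegat both end in -t yet inflect differently (kubgumgetoth, numtegtir), so the final letter is not what conditions the rule; the last vowel is.
"zusiz" has last vowel 'i'. The stems whose last vowel is 'i' (babinig → babinigesh, fesewig → fesewigesh, feniz → fenizesh) add -esh.
So zusiz → zusizesh.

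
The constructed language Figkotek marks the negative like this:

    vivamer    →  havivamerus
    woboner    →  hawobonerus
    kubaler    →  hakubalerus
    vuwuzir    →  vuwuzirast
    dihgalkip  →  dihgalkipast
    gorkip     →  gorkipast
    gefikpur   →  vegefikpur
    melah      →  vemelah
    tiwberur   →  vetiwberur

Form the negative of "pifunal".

vivamer and vuwuzir both end in -r yet inflect differently (havivamerus, vuwuzirast), so the final letter is not what conditions the rule; the last vowel is.
"pifunal" has last vowel 'a'. The one such stem in the data (melah → vemelah) adds the prefix ve-, so the same rule applies.
The other patterns: stems whose last vowel is 'e' add ha- … -us around the stem; stems whose last vowel is 'i' add -ast.
So pifunal → vepifunal.

vepifunal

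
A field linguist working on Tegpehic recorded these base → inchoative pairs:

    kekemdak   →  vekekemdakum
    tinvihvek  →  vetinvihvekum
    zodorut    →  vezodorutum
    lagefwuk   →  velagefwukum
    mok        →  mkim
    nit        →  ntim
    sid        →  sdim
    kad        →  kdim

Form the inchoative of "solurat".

vesoluratum

kekemdak and mok both end in -k yet inflect differently (vekekemdakum, mkim), so the final letter is not what conditions the rule; the number of vowels is.
"solurat" has 3 vowels. The stems with 3 vowels (kekemdak → vekekemdakum, tinvihvek → vetinvihvekum, zodorut → vezodorutum) add ve- … -um around the stem.
The other pattern: stems with 1 vowel delete the last vowel and add -im.
So solurat → vesoluratum.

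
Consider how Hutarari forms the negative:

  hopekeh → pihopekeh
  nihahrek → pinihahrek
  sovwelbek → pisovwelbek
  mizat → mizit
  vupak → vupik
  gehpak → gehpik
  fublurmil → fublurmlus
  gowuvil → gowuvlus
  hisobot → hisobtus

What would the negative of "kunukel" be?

nihahrek and vupak both end in -k yet inflect differently (pinihahrek, vupik), so the final letter is not what conditions the rule; the last vowel is.
"kunukel" has last vowel 'e'. The stems whose last vowel is 'e' (hopekeh → pihopekeh, nihahrek → pinihahrek, sovwelbek → pisovwelbek) add the prefix pi-.
The other patterns: stems whose last vowel is 'a' change the last vowel to 'i'; stems whose last vowel is 'i' or 'o' delete the last vowel and add -us.
So kunukel → pikunukel.

pikunukel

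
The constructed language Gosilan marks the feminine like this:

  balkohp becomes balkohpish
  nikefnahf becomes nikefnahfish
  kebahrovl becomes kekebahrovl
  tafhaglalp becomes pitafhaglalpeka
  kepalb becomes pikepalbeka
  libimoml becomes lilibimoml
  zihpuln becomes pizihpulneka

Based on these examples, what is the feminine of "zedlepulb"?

pizedlepulbeka

"zedlepulb" has second-to-last letter 'l'. The stems whose second-to-last letter is 'l' (kepalb → pikepalbeka, zihpuln → pizihpulneka, tafhaglalp → pitafhaglalpeka) add pi- … -eka around the stem.
So zedlepulb → pizedlepulbeka.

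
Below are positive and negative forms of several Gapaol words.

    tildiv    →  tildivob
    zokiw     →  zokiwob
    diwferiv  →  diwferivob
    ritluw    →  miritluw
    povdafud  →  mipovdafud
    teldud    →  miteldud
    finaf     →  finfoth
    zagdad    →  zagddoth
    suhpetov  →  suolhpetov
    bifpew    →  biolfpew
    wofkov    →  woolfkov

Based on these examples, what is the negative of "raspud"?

miraspud

zokiw and ritluw both end in -w yet inflect differently (zokiwob, miritluw), so the final letter is not what conditions the rule; the last vowel is.
"raspud" has last vowel 'u'. The stems whose last vowel is 'u' (ritluw → miritluw, povdafud → mipovdafud, teldud → miteldud) add the prefix mi-.
The other patterns: stems whose last vowel is 'i' add -ob; stems whose last vowel is 'a' delete the last vowel and add -oth; stems whose last vowel is 'e' or 'o' insert -ol- after the first vowel.
So raspud → miraspud.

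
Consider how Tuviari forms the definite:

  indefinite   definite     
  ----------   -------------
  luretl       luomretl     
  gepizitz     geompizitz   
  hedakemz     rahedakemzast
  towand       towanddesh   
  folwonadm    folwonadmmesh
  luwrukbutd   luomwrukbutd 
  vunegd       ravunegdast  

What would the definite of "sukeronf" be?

luwrukbutd and vunegd both end in -d yet inflect differently (luomwrukbutd, ravunegdast), so the final letter is not what conditions the rule; the second-to-last letter is.
"sukeronf" has second-to-last letter 'n'. The one such stem in the data (towand → towanddesh) doubles the final consonant and adds -esh (as does folwonadm), so the same rule applies.
The other patterns: stems whose second-to-last letter is 't' insert -om- after the first vowel; stems whose second-to-last letter is 'g' or 'm' add ra- … -ast around the stem.
So sukeronf → sukeronffesh.

sukeronffesh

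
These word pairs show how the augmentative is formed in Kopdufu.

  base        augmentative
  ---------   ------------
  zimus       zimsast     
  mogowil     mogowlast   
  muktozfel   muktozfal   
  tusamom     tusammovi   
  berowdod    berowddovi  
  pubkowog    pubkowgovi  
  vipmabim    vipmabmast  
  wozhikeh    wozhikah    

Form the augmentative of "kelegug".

muktozfel and mogowil both end in -l yet inflect differently (muktozfal, mogowlast), so the final letter is not what conditions the rule; the last vowel is.
"kelegug" has last vowel 'u'. The one such stem in the data (zimus → zimsast) deletes the last vowel and adds -ast (as do mogowil, vipmabim), so the same rule applies.
So kelegug → keleggast.

keleggast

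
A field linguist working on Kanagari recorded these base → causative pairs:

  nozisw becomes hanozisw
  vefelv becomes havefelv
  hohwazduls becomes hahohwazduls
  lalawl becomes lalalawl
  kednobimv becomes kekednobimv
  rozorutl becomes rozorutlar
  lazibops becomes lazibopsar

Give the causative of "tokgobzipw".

vefelv and kednobimv both end in -v yet inflect differently (havefelv, kekednobimv), so the final letter is not what conditions the rule; the second-to-last letter is.
"tokgobzipw" has second-to-last letter 'p'. The one such stem in the data (lazibops → lazibopsar) adds -ar, so the same rule applies.
The other patterns: stems whose second-to-last letter is 'l' or 's' add the prefix ha-; stems whose second-to-last letter is 'm' or 'w' repeat the first consonant+vowel as a prefix.
So tokgobzipw → tokgobzipwar.

tokgobzipwar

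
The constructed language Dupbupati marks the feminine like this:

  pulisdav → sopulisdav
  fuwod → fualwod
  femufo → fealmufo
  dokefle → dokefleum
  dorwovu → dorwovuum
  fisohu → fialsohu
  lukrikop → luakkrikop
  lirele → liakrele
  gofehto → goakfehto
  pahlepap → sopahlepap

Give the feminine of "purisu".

dorwovu and fisohu both end in -u yet inflect differently (dorwovuum, fialsohu), so the final letter is not what conditions the rule; the first letter is.
"purisu" begins with p-. The stems beginning with p- (pahlepap → sopahlepap, pulisdav → sopulisdav) add the prefix so-.
So purisu → sopurisu.

sopurisu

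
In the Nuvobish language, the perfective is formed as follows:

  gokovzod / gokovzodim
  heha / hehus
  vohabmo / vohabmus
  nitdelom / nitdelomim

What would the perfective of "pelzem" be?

"pelzem" ends in a consonant. The stems ending in a consonant (gokovzod → gokovzodim, nitdelom → nitdelomim) add -im.
The other pattern: stems ending in a vowel drop the final letter and add -us.
So pelzem → pelzemim.

pelzemim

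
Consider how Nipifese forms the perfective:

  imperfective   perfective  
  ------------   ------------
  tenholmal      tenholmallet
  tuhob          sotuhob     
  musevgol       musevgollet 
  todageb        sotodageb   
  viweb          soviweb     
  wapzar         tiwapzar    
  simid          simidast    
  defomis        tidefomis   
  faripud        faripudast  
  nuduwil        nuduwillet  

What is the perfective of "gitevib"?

"gitevib" ends in -b. The stems ending in -b (tuhob → sotuhob, todageb → sotodageb, viweb → soviweb) add the prefix so-.
The other patterns: stems ending in -d add -ast; stems ending in -l double the final consonant and add -et; stems ending in -r or -s add the prefix ti-.
So gitevib → sogitevib.

sogitevib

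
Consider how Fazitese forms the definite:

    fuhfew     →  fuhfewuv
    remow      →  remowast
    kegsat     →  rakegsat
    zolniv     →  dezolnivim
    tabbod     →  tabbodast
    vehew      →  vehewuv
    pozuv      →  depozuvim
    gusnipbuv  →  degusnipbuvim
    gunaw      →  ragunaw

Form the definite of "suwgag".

"suwgag" has last vowel 'a'. The stems whose last vowel is 'a' (kegsat → rakegsat, gunaw → ragunaw) add the prefix ra-.
The other patterns: stems whose last vowel is 'o' add -ast; stems whose last vowel is 'e' add -uv; stems whose last vowel is 'i' or 'u' add de- … -im around the stem.
So suwgag → rasuwgag.

rasuwgag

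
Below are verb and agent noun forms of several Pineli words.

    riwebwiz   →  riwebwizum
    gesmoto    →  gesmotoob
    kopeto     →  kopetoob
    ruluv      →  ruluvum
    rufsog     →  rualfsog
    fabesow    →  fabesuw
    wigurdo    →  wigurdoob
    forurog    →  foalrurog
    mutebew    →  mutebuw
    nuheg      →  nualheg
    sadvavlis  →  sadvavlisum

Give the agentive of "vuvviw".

"vuvviw" ends in -w. The stems ending in -w (fabesow → fabesuw, mutebew → mutebuw) change the last vowel to 'u'.
The other patterns: stems ending in -o add -ob; stems ending in -g insert -al- after the first vowel; stems ending in -s, -v or -z add -um.
So vuvviw → vuvvuw.

vuvvuw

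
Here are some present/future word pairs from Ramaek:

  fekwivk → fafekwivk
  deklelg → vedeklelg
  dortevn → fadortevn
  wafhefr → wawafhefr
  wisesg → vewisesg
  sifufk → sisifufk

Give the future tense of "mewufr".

sifufk and fekwivk both end in -k yet inflect differently (sisifufk, fafekwivk), so the final letter is not what conditions the rule; the second-to-last letter is.
"mewufr" has second-to-last letter 'f'. The stems whose second-to-last letter is 'f' (wafhefr → wawafhefr, sifufk → sisifufk) repeat the first consonant+vowel as a prefix.
The other patterns: stems whose second-to-last letter is 'v' add the prefix fa-; stems whose second-to-last letter is 'l' or 's' add the prefix ve-.
So mewufr → memewufr.

memewufr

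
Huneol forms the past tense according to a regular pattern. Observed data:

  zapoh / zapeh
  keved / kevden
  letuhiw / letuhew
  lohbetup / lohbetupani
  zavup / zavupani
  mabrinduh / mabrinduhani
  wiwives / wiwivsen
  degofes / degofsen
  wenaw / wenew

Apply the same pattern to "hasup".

mabrinduh and zapoh both end in -h yet inflect differently (mabrinduhani, zapeh), so the final letter is not what conditions the rule; the last vowel is.
"hasup" has last vowel 'u'. The stems whose last vowel is 'u' (mabrinduh → mabrinduhani, zavup → zavupani, lohbetup → lohbetupani) add -ani.
The other patterns: stems whose last vowel is 'e' delete the last vowel and add -en; stems whose last vowel is 'a', 'i' or 'o' change the last vowel to 'e'.
So hasup → hasupani.

hasupani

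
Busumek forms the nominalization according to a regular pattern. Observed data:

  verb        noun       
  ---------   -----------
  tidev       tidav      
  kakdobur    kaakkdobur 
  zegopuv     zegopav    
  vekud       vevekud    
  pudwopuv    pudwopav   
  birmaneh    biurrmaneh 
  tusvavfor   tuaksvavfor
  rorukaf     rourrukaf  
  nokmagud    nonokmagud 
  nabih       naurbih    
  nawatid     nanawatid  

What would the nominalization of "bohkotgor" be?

nokmagud and zegopuv both have last vowel 'u' yet inflect differently (nonokmagud, zegopav), so the last vowel is not what conditions the rule; the final letter is.
"bohkotgor" ends in -r. The stems ending in -r (kakdobur → kaakkdobur, tusvavfor → tuaksvavfor) insert -ak- after the first vowel.
So bohkotgor → boakhkotgor.

boakhkotgor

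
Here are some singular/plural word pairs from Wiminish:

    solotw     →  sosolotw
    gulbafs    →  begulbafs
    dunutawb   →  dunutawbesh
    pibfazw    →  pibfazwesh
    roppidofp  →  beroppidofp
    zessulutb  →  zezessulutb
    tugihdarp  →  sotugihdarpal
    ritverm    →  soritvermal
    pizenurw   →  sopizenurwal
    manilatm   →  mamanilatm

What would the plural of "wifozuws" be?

wifozuwsesh

roppidofp and tugihdarp both end in -p yet inflect differently (beroppidofp, sotugihdarpal), so the final letter is not what conditions the rule; the second-to-last letter is.
"wifozuws" has second-to-last letter 'w'. The one such stem in the data (dunutawb → dunutawbesh) adds -esh, so the same rule applies.
The other patterns: stems whose second-to-last letter is 't' repeat the first consonant+vowel as a prefix; stems whose second-to-last letter is 'f' add the prefix be-; stems whose second-to-last letter is 'r' add so- … -al around the stem.
So wifozuws → wifozuwsesh.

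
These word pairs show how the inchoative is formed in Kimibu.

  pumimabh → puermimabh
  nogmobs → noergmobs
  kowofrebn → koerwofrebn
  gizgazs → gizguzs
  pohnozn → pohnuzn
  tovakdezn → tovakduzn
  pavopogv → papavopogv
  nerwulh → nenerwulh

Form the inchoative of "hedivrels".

hehedivrels

nogmobs and gizgazs both end in -s yet inflect differently (noergmobs, gizguzs), so the final letter is not what conditions the rule; the second-to-last letter is.
"hedivrels" has second-to-last letter 'l'. The one such stem in the data (nerwulh → nenerwulh) repeats the first consonant+vowel as a prefix (as does pavopogv), so the same rule applies.
The other patterns: stems whose second-to-last letter is 'b' insert -er- after the first vowel; stems whose second-to-last letter is 'z' change the last vowel to 'u'.
So hedivrels → hehedivrels.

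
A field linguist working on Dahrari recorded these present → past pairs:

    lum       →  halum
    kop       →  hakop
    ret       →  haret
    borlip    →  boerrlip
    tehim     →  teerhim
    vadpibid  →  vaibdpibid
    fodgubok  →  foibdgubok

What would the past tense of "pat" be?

kop and borlip both end in -p yet inflect differently (hakop, boerrlip), so the final letter is not what conditions the rule; the number of vowels is.
"pat" has 1 vowel. The stems with 1 vowel (lum → halum, kop → hakop, ret → haret) add the prefix ha-.
The other patterns: stems with 2 vowels insert -er- after the first vowel; stems with 3 vowels insert -ib- after the first vowel.
So pat → hapat.

hapat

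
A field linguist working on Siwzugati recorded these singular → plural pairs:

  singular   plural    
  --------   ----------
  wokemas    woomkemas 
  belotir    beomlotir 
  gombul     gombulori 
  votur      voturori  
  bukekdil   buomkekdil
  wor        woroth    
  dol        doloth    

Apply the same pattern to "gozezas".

"gozezas" has 3 vowels. The stems with 3 vowels (wokemas → woomkemas, bukekdil → buomkekdil, belotir → beomlotir) insert -om- after the first vowel.
The other patterns: stems with 1 vowel add -oth; stems with 2 vowels add -ori.
So gozezas → goomzezas.

goomzezas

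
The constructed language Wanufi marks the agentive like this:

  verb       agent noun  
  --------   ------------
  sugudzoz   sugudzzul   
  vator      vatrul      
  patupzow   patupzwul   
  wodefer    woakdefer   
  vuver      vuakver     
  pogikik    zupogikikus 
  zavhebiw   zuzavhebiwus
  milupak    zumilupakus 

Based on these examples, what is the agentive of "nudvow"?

"nudvow" has last vowel 'o'. The stems whose last vowel is 'o' (sugudzoz → sugudzzul, vator → vatrul, patupzow → patupzwul) delete the last vowel and add -ul.
So nudvow → nudvwul.

nudvwul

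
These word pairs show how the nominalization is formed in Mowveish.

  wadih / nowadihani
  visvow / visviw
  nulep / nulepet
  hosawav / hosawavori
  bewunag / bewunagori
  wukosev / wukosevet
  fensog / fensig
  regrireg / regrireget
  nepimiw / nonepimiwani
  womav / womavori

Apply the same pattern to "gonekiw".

nogonekiwani

fensog and bewunag both end in -g yet inflect differently (fensig, bewunagori), so the final letter is not what conditions the rule; the last vowel is.
"gonekiw" has last vowel 'i'. The stems whose last vowel is 'i' (wadih → nowadihani, nepimiw → nonepimiwani) add no- … -ani around the stem.
So gonekiw → nogonekiwani.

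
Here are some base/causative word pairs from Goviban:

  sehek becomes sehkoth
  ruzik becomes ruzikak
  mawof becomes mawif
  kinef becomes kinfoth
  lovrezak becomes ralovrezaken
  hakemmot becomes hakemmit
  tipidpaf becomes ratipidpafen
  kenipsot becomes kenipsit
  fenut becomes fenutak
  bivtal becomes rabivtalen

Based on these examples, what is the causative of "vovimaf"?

ravovimafen

kinef and mawof both end in -f yet inflect differently (kinfoth, mawif), so the final letter is not what conditions the rule; the last vowel is.
"vovimaf" has last vowel 'a'. The stems whose last vowel is 'a' (bivtal → rabivtalen, lovrezak → ralovrezaken, tipidpaf → ratipidpafen) add ra- … -en around the stem.
So vovimaf → ravovimafen.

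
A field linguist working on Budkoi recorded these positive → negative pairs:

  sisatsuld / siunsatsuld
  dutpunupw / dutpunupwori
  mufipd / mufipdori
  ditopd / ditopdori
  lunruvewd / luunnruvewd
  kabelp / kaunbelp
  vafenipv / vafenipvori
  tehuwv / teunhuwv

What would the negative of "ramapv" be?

ramapvori

vafenipv and tehuwv both end in -v yet inflect differently (vafenipvori, teunhuwv), so the final letter is not what conditions the rule; the second-to-last letter is.
"ramapv" has second-to-last letter 'p'. The stems whose second-to-last letter is 'p' (ditopd → ditopdori, dutpunupw → dutpunupwori, mufipd → mufipdori) add -ori.
The other pattern: stems whose second-to-last letter is 'l' or 'w' insert -un- after the first vowel.
So ramapv → ramapvori.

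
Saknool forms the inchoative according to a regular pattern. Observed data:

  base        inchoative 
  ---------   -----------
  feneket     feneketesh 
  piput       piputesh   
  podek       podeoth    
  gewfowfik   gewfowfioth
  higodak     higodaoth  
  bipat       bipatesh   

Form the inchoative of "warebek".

higodak and bipat both have last vowel 'a' yet inflect differently (higodaoth, bipatesh), so the last vowel is not what conditions the rule; the final letter is.
"warebek" ends in -k. The stems ending in -k (podek → podeoth, gewfowfik → gewfowfioth, higodak → higodaoth) drop the final letter and add -oth.
The other pattern: stems ending in -t add -esh.
So warebek → warebeoth.

warebeoth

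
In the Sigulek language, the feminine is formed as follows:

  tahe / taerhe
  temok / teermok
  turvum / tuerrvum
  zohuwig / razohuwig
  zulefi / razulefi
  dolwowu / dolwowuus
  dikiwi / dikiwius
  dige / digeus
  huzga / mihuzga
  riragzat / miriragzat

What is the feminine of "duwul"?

zulefi and dikiwi both end in -i yet inflect differently (razulefi, dikiwius), so the final letter is not what conditions the rule; the first letter is.
"duwul" begins with d-. The stems beginning with d- (dolwowu → dolwowuus, dikiwi → dikiwius, dige → digeus) add -us.
The other patterns: stems beginning with t- insert -er- after the first vowel; stems beginning with z- add the prefix ra-; stems beginning with h- or r- add the prefix mi-.
So duwul → duwulus.

duwulus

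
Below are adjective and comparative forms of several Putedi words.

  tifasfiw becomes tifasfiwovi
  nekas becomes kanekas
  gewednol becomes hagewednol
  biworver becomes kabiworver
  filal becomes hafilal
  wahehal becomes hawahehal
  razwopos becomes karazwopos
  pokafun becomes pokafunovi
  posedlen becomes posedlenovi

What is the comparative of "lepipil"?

halepipil

"lepipil" ends in -l. The stems ending in -l (filal → hafilal, gewednol → hagewednol, wahehal → hawahehal) add the prefix ha-.
The other patterns: stems ending in -n or -w add -ovi; stems ending in -r or -s add the prefix ka-.
So lepipil → halepipil.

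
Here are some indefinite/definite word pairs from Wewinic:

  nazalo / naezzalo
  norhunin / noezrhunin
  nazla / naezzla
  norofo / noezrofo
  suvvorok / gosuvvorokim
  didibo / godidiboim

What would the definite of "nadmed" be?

nazalo and didibo both end in -o yet inflect differently (naezzalo, godidiboim), so the final letter is not what conditions the rule; the first letter is.
"nadmed" begins with n-. The stems beginning with n- (nazalo → naezzalo, norhunin → noezrhunin, nazla → naezzla) insert -ez- after the first vowel.
So nadmed → naezdmed.

naezdmed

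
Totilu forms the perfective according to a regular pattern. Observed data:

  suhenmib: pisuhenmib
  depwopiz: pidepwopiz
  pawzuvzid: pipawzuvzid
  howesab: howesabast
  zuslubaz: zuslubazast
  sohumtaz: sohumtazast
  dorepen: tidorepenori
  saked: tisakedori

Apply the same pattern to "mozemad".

mozemadast

suhenmib and howesab both end in -b yet inflect differently (pisuhenmib, howesabast), so the final letter is not what conditions the rule; the last vowel is.
"mozemad" has last vowel 'a'. The stems whose last vowel is 'a' (howesab → howesabast, zuslubaz → zuslubazast, sohumtaz → sohumtazast) add -ast.
The other patterns: stems whose last vowel is 'i' add the prefix pi-; stems whose last vowel is 'e' add ti- … -ori around the stem.
So mozemad → mozemadast.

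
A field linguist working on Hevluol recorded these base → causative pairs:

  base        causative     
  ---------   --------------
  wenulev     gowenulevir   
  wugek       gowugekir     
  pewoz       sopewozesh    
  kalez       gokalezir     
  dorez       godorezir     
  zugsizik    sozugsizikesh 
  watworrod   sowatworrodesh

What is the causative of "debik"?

dorez and pewoz both end in -z yet inflect differently (godorezir, sopewozesh), so the final letter is not what conditions the rule; the last vowel is.
"debik" has last vowel 'i'. The one such stem in the data (zugsizik → sozugsizikesh) adds so- … -esh around the stem, so the same rule applies.
So debik → sodebikesh.

sodebikesh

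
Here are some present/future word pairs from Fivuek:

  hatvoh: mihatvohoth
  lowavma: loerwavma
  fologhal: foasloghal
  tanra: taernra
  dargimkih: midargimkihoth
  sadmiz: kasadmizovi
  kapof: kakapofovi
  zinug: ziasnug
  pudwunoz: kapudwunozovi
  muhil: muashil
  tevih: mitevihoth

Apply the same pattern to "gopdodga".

goerpdodga

pudwunoz and hatvoh both have last vowel 'o' yet inflect differently (kapudwunozovi, mihatvohoth), so the last vowel is not what conditions the rule; the final letter is.
"gopdodga" ends in -a. The stems ending in -a (lowavma → loerwavma, tanra → taernra) insert -er- after the first vowel.
So gopdodga → goerpdodga.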